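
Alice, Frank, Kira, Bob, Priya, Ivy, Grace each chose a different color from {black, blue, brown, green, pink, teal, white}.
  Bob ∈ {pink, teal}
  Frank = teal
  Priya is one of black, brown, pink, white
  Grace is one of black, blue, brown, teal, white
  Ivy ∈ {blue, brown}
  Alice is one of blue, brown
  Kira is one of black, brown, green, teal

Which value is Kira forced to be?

Frank has just one choice, so Frank = teal. Strike teal from Kira, Bob, Grace.
Bob must be pink (only option left). Eliminate pink elsewhere: Priya.
The 5 still-open variables draw from only 5 values {black, blue, brown, green, white}, so each is used; only Kira can be green, hence Kira = green.

green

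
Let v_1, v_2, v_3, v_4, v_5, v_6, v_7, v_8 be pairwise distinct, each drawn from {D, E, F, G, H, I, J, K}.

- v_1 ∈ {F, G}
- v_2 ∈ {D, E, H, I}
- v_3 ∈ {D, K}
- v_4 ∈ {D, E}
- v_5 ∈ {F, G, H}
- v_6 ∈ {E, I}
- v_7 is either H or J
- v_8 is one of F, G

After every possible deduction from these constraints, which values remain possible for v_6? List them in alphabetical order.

E, I

Among the 8 variables, J fits only v_7 (and all 8 values in {D, E, F, G, H, I, J, K} must be used), so v_7 = J.
Among the 7 still-open variables, K fits only v_3 (and all 7 values in {D, E, F, G, H, I, K} must be used), so v_3 = K.
The 2 variables v_1 and v_8 are confined to {F, G}, which locks those values in; drop them from v_5.
v_5 must be H (only option left). Strike H from v_2.
No further eliminations apply; v_6 can still be any of E, I.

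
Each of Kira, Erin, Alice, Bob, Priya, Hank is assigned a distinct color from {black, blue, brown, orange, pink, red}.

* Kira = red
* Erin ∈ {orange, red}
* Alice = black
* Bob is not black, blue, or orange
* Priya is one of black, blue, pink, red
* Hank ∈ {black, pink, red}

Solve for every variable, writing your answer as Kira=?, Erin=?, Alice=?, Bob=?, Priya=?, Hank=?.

Kira must be red (only option left). Eliminate red elsewhere: Erin, Bob, Priya, Hank.
That leaves Erin = orange.
Alice's domain is down to {black}, so Alice = black. Strike black from Priya, Hank.
That leaves Hank = pink. So Bob, Priya can't be pink.
Bob has just one choice, so Bob = brown.
That leaves Priya = blue.

Kira=red, Erin=orange, Alice=black, Bob=brown, Priya=blue, Hank=pink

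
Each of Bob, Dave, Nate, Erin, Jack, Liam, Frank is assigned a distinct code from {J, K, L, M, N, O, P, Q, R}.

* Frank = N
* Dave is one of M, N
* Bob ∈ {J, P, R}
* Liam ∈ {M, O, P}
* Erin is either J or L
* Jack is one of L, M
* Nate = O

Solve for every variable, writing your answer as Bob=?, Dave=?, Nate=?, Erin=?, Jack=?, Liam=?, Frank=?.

Bob=R, Dave=M, Nate=O, Erin=J, Jack=L, Liam=P, Frank=N

Nate must be O (only option left). Eliminate O elsewhere: Liam.
That leaves Frank = N. Strike N from Dave.
Dave has just one choice, so Dave = M. So Jack, Liam can't be M.
Jack's domain is down to {L}, so Jack = L. So Erin can't be L.
Liam must be P (only option left). Eliminate P elsewhere: Bob.
That leaves Erin = J. So Bob can't be J.
Bob's domain is down to {R}, so Bob = R.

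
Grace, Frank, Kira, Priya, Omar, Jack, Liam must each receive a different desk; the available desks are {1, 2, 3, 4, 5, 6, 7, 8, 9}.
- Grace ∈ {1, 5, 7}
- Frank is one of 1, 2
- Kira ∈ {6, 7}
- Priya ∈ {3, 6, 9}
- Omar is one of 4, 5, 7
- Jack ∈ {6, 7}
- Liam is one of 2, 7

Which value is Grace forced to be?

5

Kira and Jack share exactly the 2 values {6, 7}; by pigeonhole those values go to them, so strike 6, 7 from Grace, Priya, Omar, Liam.
Liam must be 2 (only option left). So Frank can't be 2.
Frank must be 1 (only option left). Eliminate 1 elsewhere: Grace.
So Grace = 5.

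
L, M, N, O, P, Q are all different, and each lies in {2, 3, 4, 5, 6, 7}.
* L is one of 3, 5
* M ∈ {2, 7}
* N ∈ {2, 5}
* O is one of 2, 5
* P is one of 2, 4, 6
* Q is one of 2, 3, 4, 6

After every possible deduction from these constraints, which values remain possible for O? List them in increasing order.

The 6 variables together cover exactly {2, 3, 4, 5, 6, 7} — 6 values for 6 variables — and 7 appears only in M's list, so M = 7.
The 2 variables N and O are confined to {2, 5}, which locks those values in; drop them from L, P, Q.
That leaves L = 3. Strike 3 from Q.
No further eliminations apply; O can still be any of 2, 5.

2, 5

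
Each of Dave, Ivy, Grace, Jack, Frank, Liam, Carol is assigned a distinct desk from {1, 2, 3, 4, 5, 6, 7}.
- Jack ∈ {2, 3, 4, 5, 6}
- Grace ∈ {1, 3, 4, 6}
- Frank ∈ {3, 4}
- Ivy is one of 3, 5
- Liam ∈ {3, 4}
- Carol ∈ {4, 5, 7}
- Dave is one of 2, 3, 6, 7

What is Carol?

7

Among the 7 variables, 1 fits only Grace (and all 7 values in {1, 2, 3, 4, 5, 6, 7} must be used), so Grace = 1.
Frank and Liam share exactly the 2 values {3, 4}; by pigeonhole those values go to them, so strike 3, 4 from Dave, Ivy, Jack, Carol.
Ivy's domain is down to {5}, so Ivy = 5. So Jack, Carol can't be 5.
So Carol = 7.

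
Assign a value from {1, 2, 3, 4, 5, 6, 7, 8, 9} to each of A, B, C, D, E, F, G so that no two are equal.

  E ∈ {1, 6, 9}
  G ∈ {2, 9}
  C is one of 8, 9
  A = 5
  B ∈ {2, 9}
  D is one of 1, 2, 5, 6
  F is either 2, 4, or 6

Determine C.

8

A's domain is down to {5}, so A = 5. Strike 5 from D.
The 6 still-open variables together cover exactly {1, 2, 4, 6, 8, 9} — 6 values for 6 variables — and 4 appears only in F's list, so F = 4.
The 5 still-open variables draw from only 5 values {1, 2, 6, 8, 9}, so each is used; only C can be 8, hence C = 8.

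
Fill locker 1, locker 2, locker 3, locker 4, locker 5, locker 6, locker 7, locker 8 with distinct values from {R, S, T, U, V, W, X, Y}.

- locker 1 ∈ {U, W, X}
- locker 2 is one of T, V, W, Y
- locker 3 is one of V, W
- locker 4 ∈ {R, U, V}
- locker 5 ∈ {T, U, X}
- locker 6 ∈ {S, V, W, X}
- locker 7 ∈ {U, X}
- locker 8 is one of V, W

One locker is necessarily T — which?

Among the 8 variables, R fits only locker 4 (and all 8 values in {R, S, T, U, V, W, X, Y} must be used), so locker 4 = R.
Among the 7 still-open variables, S fits only locker 6 (and all 7 values in {S, T, U, V, W, X, Y} must be used), so locker 6 = S.
The 6 still-open variables together cover exactly {T, U, V, W, X, Y} — 6 values for 6 variables — and Y appears only in locker 2's list, so locker 2 = Y.
Among the 5 still-open variables, T fits only locker 5 (and all 5 values in {T, U, V, W, X} must be used), so locker 5 = T.

locker 5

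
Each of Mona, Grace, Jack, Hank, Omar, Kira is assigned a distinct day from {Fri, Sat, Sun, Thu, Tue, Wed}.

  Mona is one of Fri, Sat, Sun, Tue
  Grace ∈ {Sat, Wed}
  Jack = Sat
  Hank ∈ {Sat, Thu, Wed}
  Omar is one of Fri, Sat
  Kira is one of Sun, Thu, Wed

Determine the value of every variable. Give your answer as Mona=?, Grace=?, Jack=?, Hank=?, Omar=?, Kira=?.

Jack must be Sat (only option left). Remove Sat from Mona, Grace, Hank, Omar.
Omar has just one choice, so Omar = Fri. Remove Fri from Mona.
That leaves Grace = Wed. Remove Wed from Hank, Kira.
That leaves Hank = Thu. Eliminate Thu elsewhere: Kira.
Kira has just one choice, so Kira = Sun. Remove Sun from Mona.
Mona's domain is down to {Tue}, so Mona = Tue.

Mona=Tue, Grace=Wed, Jack=Sat, Hank=Thu, Omar=Fri, Kira=Sun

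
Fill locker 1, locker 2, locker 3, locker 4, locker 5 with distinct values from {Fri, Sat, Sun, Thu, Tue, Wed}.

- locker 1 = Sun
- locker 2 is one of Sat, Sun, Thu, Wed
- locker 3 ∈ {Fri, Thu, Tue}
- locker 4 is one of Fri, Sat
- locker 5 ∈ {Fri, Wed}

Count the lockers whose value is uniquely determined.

locker 1 has just one choice, so locker 1 = Sun. So locker 2 can't be Sun.
Determined: locker 1=Sun. The other lockers each still have more than one consistent value. That makes 1.

1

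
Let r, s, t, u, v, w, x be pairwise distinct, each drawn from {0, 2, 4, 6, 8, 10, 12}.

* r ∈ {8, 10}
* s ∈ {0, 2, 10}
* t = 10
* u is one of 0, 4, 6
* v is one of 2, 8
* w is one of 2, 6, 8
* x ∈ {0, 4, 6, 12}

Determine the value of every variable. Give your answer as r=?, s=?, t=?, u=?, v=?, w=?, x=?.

r=8, s=0, t=10, u=4, v=2, w=6, x=12

t's domain is down to {10}, so t = 10. Strike 10 from r, s.
r's domain is down to {8}, so r = 8. So v, w can't be 8.
v has just one choice, so v = 2. So s, w can't be 2.
w must be 6 (only option left). Remove 6 from u, x.
s's domain is down to {0}, so s = 0. Remove 0 from u, x.
That leaves u = 4. Remove 4 from x.
That leaves x = 12.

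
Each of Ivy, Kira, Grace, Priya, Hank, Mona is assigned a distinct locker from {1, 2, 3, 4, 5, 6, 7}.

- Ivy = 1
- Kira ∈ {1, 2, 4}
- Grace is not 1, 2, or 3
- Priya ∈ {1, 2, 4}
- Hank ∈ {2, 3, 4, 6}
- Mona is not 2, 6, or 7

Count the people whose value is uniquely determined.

Ivy must be 1 (only option left). Strike 1 from Kira, Priya, Mona.
Kira and Priya between them cover only {2, 4} — a naked pair. Remove those values from Grace, Hank, Mona.
Determined: Ivy=1. The other people each still have more than one consistent value. That makes 1.

1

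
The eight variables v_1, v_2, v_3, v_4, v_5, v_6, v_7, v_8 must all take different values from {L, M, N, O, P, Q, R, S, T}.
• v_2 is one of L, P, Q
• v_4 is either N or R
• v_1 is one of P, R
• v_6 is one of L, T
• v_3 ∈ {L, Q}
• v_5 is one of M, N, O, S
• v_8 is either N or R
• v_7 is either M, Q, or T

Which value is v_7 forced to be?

M

v_4 and v_8 share exactly the 2 values {N, R}; by pigeonhole those values go to them, so strike N, R from v_1, v_5.
v_1 has just one choice, so v_1 = P. So v_2 can't be P.
v_2 and v_3 between them cover only {L, Q} — a naked pair. Remove those values from v_6, v_7.
v_6 must be T (only option left). Eliminate T elsewhere: v_7.
So v_7 = M.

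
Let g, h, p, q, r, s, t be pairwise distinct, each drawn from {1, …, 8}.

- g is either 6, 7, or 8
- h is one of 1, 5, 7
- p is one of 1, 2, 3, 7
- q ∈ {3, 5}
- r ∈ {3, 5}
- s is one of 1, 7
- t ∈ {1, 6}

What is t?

6

The 7 variables together cover exactly {1, 2, 3, 5, 6, 7, 8} — 7 values for 7 variables — and 2 appears only in p's list, so p = 2.
The 6 still-open variables draw from only 6 values {1, 3, 5, 6, 7, 8}, so each is used; only g can be 8, hence g = 8.
Among the 5 still-open variables, 6 fits only t (and all 5 values in {1, 3, 5, 6, 7} must be used), so t = 6.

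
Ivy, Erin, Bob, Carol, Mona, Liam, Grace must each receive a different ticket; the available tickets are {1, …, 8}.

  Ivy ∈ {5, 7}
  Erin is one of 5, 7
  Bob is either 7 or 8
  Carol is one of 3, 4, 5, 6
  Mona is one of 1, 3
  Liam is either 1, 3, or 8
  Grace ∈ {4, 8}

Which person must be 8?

The 7 variables together cover exactly {1, 3, 4, 5, 6, 7, 8} — 7 values for 7 variables — and 6 appears only in Carol's list, so Carol = 6.
Among the 6 still-open variables, 4 fits only Grace (and all 6 values in {1, 3, 4, 5, 7, 8} must be used), so Grace = 4.
Ivy and Erin between them cover only {5, 7} — a naked pair. Remove those values from Bob.
So 8 goes to Bob.

Bob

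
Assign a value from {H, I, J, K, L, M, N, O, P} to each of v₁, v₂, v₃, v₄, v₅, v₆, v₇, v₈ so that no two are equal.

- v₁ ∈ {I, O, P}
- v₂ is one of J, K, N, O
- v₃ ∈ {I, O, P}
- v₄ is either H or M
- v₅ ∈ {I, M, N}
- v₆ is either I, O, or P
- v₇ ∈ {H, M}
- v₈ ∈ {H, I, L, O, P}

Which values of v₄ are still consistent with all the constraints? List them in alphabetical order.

H, M

The 2 variables v₄ and v₇ are confined to {H, M}, which locks those values in; drop them from v₅, v₈.
The 3 variables v₁, v₃, v₆ are confined to {I, O, P}, which locks those values in; drop them from v₂, v₅, v₈.
That leaves v₅ = N. Strike N from v₂.
v₈'s domain is down to {L}, so v₈ = L.
No further eliminations apply; v₄ can still be any of H, M.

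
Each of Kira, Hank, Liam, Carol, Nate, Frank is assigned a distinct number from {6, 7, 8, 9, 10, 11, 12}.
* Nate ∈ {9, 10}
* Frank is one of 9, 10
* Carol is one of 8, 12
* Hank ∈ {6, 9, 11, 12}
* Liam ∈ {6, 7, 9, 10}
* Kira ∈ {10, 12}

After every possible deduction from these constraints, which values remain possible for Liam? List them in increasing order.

Nate and Frank between them cover only {9, 10} — a naked pair. Remove those values from Kira, Hank, Liam.
Kira's domain is down to {12}, so Kira = 12. Eliminate 12 elsewhere: Hank, Carol.
Carol has just one choice, so Carol = 8.
No further eliminations apply; Liam can still be any of 6, 7.

6, 7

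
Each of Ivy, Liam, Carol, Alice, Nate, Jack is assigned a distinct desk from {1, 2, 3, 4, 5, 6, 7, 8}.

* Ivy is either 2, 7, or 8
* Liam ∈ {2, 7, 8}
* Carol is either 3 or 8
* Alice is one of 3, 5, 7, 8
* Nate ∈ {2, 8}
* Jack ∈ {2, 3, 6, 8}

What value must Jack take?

6

The 6 variables draw from only 6 values {2, 3, 5, 6, 7, 8}, so each is used; only Alice can be 5, hence Alice = 5.
Among the 5 still-open variables, 6 fits only Jack (and all 5 values in {2, 3, 6, 7, 8} must be used), so Jack = 6.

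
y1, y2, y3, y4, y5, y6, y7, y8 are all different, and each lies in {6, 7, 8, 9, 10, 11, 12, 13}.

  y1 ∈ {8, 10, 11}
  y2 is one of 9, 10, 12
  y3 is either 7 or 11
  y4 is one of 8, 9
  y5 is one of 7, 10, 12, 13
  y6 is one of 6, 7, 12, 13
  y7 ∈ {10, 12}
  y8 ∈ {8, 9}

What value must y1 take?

11

The 8 variables together cover exactly {6, 7, 8, 9, 10, 11, 12, 13} — 8 values for 8 variables — and 6 appears only in y6's list, so y6 = 6.
The 7 still-open variables draw from only 7 values {7, 8, 9, 10, 11, 12, 13}, so each is used; only y5 can be 13, hence y5 = 13.
The 6 still-open variables together cover exactly {7, 8, 9, 10, 11, 12} — 6 values for 6 variables — and 7 appears only in y3's list, so y3 = 7.
Among the 5 still-open variables, 11 fits only y1 (and all 5 values in {8, 9, 10, 11, 12} must be used), so y1 = 11.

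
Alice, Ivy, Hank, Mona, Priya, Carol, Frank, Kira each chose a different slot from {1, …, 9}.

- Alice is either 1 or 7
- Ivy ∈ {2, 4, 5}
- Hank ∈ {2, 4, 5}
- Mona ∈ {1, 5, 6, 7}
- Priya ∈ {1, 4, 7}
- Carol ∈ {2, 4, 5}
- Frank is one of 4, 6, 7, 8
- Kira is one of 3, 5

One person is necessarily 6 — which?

The 8 variables draw from only 8 values {1, 2, 3, 4, 5, 6, 7, 8}, so each is used; only Kira can be 3, hence Kira = 3.
The 7 still-open variables together cover exactly {1, 2, 4, 5, 6, 7, 8} — 7 values for 7 variables — and 8 appears only in Frank's list, so Frank = 8.
The 6 still-open variables together cover exactly {1, 2, 4, 5, 6, 7} — 6 values for 6 variables — and 6 appears only in Mona's list, so Mona = 6.

Mona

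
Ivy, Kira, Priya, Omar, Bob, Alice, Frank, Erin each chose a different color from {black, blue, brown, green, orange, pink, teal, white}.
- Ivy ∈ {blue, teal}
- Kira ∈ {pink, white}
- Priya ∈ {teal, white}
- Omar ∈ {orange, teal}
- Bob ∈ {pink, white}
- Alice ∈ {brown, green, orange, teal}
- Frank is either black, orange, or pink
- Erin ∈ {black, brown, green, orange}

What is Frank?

black

The 8 variables together cover exactly {black, blue, brown, green, orange, pink, teal, white} — 8 values for 8 variables — and blue appears only in Ivy's list, so Ivy = blue.
Kira and Bob between them cover only {pink, white} — a naked pair. Remove those values from Priya, Frank.
That leaves Priya = teal. Strike teal from Omar, Alice.
Omar's domain is down to {orange}, so Omar = orange. Remove orange from Alice, Frank, Erin.
So Frank = black.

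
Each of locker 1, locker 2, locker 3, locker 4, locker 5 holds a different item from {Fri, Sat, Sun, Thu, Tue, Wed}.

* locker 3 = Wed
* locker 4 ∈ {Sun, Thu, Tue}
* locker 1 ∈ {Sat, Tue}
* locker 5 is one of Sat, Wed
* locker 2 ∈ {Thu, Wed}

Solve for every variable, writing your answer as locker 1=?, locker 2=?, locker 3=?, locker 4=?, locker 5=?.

locker 1=Tue, locker 2=Thu, locker 3=Wed, locker 4=Sun, locker 5=Sat

locker 3's domain is down to {Wed}, so locker 3 = Wed. Remove Wed from locker 2, locker 5.
locker 5 must be Sat (only option left). So locker 1 can't be Sat.
That leaves locker 1 = Tue. So locker 4 can't be Tue.
locker 2 has just one choice, so locker 2 = Thu. Remove Thu from locker 4.
locker 4 must be Sun (only option left).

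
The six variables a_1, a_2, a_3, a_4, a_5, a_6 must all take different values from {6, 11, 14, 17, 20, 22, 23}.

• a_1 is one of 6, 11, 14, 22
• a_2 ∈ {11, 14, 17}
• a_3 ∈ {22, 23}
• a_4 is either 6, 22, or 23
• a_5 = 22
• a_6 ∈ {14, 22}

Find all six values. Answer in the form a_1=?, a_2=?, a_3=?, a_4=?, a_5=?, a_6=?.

a_1=11, a_2=17, a_3=23, a_4=6, a_5=22, a_6=14

a_5's domain is down to {22}, so a_5 = 22. Eliminate 22 elsewhere: a_1, a_3, a_4, a_6.
a_6's domain is down to {14}, so a_6 = 14. So a_1, a_2 can't be 14.
That leaves a_3 = 23. Strike 23 from a_4.
a_4 has just one choice, so a_4 = 6. Eliminate 6 elsewhere: a_1.
a_1 must be 11 (only option left). So a_2 can't be 11.
a_2 must be 17 (only option left).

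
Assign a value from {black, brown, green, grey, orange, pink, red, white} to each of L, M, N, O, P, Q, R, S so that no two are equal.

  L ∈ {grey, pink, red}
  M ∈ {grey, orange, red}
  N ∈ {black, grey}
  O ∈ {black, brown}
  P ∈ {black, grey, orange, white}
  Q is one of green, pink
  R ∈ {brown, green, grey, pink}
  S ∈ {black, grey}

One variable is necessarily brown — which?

O

Among the 8 variables, white fits only P (and all 8 values in {black, brown, green, grey, orange, pink, red, white} must be used), so P = white.
The 7 still-open variables together cover exactly {black, brown, green, grey, orange, pink, red} — 7 values for 7 variables — and orange appears only in M's list, so M = orange.
The 6 still-open variables draw from only 6 values {black, brown, green, grey, pink, red}, so each is used; only L can be red, hence L = red.
N and S share exactly the 2 values {black, grey}; by pigeonhole those values go to them, so strike black, grey from O, R.
So brown goes to O.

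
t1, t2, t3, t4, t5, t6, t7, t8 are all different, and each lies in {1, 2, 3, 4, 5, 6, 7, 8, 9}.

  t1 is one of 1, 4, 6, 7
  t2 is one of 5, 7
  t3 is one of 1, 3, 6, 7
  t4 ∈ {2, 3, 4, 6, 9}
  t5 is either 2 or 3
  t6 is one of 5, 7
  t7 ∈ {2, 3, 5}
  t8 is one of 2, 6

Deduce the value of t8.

6

Among the 8 variables, 9 fits only t4 (and all 8 values in {1, 2, 3, 4, 5, 6, 7, 9} must be used), so t4 = 9.
The 7 still-open variables together cover exactly {1, 2, 3, 4, 5, 6, 7} — 7 values for 7 variables — and 4 appears only in t1's list, so t1 = 4.
The 6 still-open variables draw from only 6 values {1, 2, 3, 5, 6, 7}, so each is used; only t3 can be 1, hence t3 = 1.
The 5 still-open variables together cover exactly {2, 3, 5, 6, 7} — 5 values for 5 variables — and 6 appears only in t8's list, so t8 = 6.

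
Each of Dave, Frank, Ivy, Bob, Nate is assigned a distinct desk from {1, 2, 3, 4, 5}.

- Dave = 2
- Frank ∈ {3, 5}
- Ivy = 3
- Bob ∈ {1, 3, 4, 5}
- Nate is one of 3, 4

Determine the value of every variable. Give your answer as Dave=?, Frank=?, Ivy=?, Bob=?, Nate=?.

Dave=2, Frank=5, Ivy=3, Bob=1, Nate=4

Dave has just one choice, so Dave = 2.
Ivy must be 3 (only option left). Strike 3 from Frank, Bob, Nate.
Nate's domain is down to {4}, so Nate = 4. So Bob can't be 4.
That leaves Frank = 5. Eliminate 5 elsewhere: Bob.
Bob's domain is down to {1}, so Bob = 1.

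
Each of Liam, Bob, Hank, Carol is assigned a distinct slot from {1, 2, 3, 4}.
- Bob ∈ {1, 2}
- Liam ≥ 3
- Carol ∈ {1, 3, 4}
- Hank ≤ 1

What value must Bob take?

2

Hank must be 1 (only option left). Eliminate 1 elsewhere: Bob, Carol.
So Bob = 2.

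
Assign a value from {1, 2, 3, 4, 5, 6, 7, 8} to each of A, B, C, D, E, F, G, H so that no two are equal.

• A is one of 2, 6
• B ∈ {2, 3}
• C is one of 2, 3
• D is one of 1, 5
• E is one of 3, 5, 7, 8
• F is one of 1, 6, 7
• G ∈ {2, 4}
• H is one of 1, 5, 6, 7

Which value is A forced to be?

The 8 variables draw from only 8 values {1, 2, 3, 4, 5, 6, 7, 8}, so each is used; only G can be 4, hence G = 4.
Among the 7 still-open variables, 8 fits only E (and all 7 values in {1, 2, 3, 5, 6, 7, 8} must be used), so E = 8.
The 2 variables B and C are confined to {2, 3}, which locks those values in; drop them from A.
So A = 6.

6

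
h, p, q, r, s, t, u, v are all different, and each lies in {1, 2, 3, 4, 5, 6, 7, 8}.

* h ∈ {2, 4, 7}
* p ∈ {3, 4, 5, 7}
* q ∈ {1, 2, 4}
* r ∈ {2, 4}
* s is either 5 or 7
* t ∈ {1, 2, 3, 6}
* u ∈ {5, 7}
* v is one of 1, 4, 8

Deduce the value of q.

1

The 8 variables together cover exactly {1, 2, 3, 4, 5, 6, 7, 8} — 8 values for 8 variables — and 6 appears only in t's list, so t = 6.
The 7 still-open variables together cover exactly {1, 2, 3, 4, 5, 7, 8} — 7 values for 7 variables — and 3 appears only in p's list, so p = 3.
Among the 6 still-open variables, 8 fits only v (and all 6 values in {1, 2, 4, 5, 7, 8} must be used), so v = 8.
Among the 5 still-open variables, 1 fits only q (and all 5 values in {1, 2, 4, 5, 7} must be used), so q = 1.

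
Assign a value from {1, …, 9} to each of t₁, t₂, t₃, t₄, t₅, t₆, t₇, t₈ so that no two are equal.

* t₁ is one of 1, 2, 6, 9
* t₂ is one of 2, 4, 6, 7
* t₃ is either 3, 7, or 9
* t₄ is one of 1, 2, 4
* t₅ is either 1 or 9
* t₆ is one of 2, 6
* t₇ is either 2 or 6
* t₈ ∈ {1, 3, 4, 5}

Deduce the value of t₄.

4

The 8 variables together cover exactly {1, 2, 3, 4, 5, 6, 7, 9} — 8 values for 8 variables — and 5 appears only in t₈'s list, so t₈ = 5.
Among the 7 still-open variables, 3 fits only t₃ (and all 7 values in {1, 2, 3, 4, 6, 7, 9} must be used), so t₃ = 3.
The 6 still-open variables together cover exactly {1, 2, 4, 6, 7, 9} — 6 values for 6 variables — and 7 appears only in t₂'s list, so t₂ = 7.
The 5 still-open variables together cover exactly {1, 2, 4, 6, 9} — 5 values for 5 variables — and 4 appears only in t₄'s list, so t₄ = 4.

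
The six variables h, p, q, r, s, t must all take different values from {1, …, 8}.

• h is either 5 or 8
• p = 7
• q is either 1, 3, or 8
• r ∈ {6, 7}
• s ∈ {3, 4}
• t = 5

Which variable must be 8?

p has just one choice, so p = 7. Eliminate 7 elsewhere: r.
r's domain is down to {6}, so r = 6.
t must be 5 (only option left). So h can't be 5.
So 8 goes to h.

h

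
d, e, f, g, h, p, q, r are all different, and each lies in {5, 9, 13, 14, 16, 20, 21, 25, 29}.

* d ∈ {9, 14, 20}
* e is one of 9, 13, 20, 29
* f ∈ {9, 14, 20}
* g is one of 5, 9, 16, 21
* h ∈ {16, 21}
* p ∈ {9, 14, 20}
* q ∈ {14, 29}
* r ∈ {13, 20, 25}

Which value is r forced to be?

25

d, f, p share exactly the 3 values {9, 14, 20}; by pigeonhole those values go to them, so strike 9, 14, 20 from e, g, q, r.
That leaves q = 29. So e can't be 29.
e has just one choice, so e = 13. Strike 13 from r.
So r = 25.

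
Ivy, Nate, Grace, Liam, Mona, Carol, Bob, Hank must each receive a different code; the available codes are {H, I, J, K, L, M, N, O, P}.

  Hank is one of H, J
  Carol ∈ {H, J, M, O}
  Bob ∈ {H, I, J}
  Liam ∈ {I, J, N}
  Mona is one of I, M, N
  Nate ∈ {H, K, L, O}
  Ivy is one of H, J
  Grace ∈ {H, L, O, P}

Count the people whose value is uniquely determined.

The 2 variables Ivy and Hank are confined to {H, J}, which locks those values in; drop them from Nate, Grace, Liam, Carol, Bob.
Bob must be I (only option left). So Liam, Mona can't be I.
That leaves Liam = N. Eliminate N elsewhere: Mona.
Mona's domain is down to {M}, so Mona = M. Strike M from Carol.
Carol's domain is down to {O}, so Carol = O. Eliminate O elsewhere: Nate, Grace.
Determined: Liam=N, Mona=M, Carol=O, Bob=I. The other people each still have more than one consistent value. That makes 4.

4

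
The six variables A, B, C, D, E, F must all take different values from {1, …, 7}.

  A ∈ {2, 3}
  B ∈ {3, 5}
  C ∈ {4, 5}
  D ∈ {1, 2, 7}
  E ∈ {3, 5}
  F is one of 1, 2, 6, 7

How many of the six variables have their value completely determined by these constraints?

2

B and E between them cover only {3, 5} — a naked pair. Remove those values from A, C.
That leaves A = 2. Strike 2 from D, F.
C must be 4 (only option left).
Determined: A=2, C=4. The other variables each still have more than one consistent value. That makes 2.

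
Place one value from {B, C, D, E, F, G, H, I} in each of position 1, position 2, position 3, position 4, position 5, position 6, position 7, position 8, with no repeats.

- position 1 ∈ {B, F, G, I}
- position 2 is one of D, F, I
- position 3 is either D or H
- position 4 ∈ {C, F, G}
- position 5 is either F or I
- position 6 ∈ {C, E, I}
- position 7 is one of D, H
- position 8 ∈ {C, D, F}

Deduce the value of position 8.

The 8 variables together cover exactly {B, C, D, E, F, G, H, I} — 8 values for 8 variables — and B appears only in position 1's list, so position 1 = B.
Among the 7 still-open variables, E fits only position 6 (and all 7 values in {C, D, E, F, G, H, I} must be used), so position 6 = E.
The 6 still-open variables draw from only 6 values {C, D, F, G, H, I}, so each is used; only position 4 can be G, hence position 4 = G.
Among the 5 still-open variables, C fits only position 8 (and all 5 values in {C, D, F, H, I} must be used), so position 8 = C.

C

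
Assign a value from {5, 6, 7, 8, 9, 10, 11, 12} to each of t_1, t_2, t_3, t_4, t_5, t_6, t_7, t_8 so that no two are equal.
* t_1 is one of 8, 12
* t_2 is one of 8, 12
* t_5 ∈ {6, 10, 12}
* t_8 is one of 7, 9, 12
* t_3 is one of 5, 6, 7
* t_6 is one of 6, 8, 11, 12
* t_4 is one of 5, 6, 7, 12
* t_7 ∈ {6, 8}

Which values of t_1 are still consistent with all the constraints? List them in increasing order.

The 8 variables together cover exactly {5, 6, 7, 8, 9, 10, 11, 12} — 8 values for 8 variables — and 9 appears only in t_8's list, so t_8 = 9.
The 7 still-open variables draw from only 7 values {5, 6, 7, 8, 10, 11, 12}, so each is used; only t_5 can be 10, hence t_5 = 10.
The 6 still-open variables draw from only 6 values {5, 6, 7, 8, 11, 12}, so each is used; only t_6 can be 11, hence t_6 = 11.
The 2 variables t_1 and t_2 are confined to {8, 12}, which locks those values in; drop them from t_4, t_7.
t_7 has just one choice, so t_7 = 6. Remove 6 from t_3, t_4.
No further eliminations apply; t_1 can still be any of 8, 12.

8, 12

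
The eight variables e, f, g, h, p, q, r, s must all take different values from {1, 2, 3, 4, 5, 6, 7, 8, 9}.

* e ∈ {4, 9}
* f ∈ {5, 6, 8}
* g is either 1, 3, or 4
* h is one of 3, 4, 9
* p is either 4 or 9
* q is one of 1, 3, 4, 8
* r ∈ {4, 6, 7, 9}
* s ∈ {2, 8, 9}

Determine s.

2

e and p share exactly the 2 values {4, 9}; by pigeonhole those values go to them, so strike 4, 9 from g, h, q, r, s.
h's domain is down to {3}, so h = 3. Remove 3 from g, q.
g's domain is down to {1}, so g = 1. Strike 1 from q.
q must be 8 (only option left). So f, s can't be 8.
So s = 2.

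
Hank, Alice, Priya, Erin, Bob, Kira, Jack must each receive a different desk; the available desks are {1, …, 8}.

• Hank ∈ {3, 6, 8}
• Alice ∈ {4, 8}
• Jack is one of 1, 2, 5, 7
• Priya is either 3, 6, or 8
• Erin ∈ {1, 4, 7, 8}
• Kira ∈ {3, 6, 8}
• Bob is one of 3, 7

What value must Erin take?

The 3 variables Hank, Priya, Kira are confined to {3, 6, 8}, which locks those values in; drop them from Alice, Erin, Bob.
Alice has just one choice, so Alice = 4. Strike 4 from Erin.
Bob must be 7 (only option left). So Erin, Jack can't be 7.
So Erin = 1.

1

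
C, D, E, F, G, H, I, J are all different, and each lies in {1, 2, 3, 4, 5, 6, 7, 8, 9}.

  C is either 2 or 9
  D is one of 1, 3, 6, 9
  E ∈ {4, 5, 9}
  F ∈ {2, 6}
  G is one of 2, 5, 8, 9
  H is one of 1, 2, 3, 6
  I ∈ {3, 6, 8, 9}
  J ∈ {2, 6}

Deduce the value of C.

Among the 8 variables, 4 fits only E (and all 8 values in {1, 2, 3, 4, 5, 6, 8, 9} must be used), so E = 4.
The 7 still-open variables together cover exactly {1, 2, 3, 5, 6, 8, 9} — 7 values for 7 variables — and 5 appears only in G's list, so G = 5.
Among the 6 still-open variables, 8 fits only I (and all 6 values in {1, 2, 3, 6, 8, 9} must be used), so I = 8.
F and J between them cover only {2, 6} — a naked pair. Remove those values from C, D, H.
So C = 9.

9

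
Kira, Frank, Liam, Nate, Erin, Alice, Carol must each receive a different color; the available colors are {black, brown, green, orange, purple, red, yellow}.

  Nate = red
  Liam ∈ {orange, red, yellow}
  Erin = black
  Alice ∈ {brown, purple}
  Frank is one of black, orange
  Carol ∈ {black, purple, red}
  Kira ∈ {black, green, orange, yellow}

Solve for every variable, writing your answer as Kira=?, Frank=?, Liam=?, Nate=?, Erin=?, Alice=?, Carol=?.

Kira=green, Frank=orange, Liam=yellow, Nate=red, Erin=black, Alice=brown, Carol=purple

Nate has just one choice, so Nate = red. Strike red from Liam, Carol.
Erin has just one choice, so Erin = black. Strike black from Kira, Frank, Carol.
Carol's domain is down to {purple}, so Carol = purple. So Alice can't be purple.
Frank's domain is down to {orange}, so Frank = orange. So Kira, Liam can't be orange.
Liam must be yellow (only option left). Eliminate yellow elsewhere: Kira.
Alice has just one choice, so Alice = brown.
Kira's domain is down to {green}, so Kira = green.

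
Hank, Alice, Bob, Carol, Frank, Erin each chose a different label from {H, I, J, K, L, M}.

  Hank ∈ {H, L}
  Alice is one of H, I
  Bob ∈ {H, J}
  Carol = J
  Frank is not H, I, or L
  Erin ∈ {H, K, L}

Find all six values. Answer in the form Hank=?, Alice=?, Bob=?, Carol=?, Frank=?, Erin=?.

Carol must be J (only option left). Remove J from Bob, Frank.
That leaves Bob = H. Eliminate H elsewhere: Hank, Alice, Erin.
That leaves Hank = L. Eliminate L elsewhere: Erin.
Alice's domain is down to {I}, so Alice = I.
Erin's domain is down to {K}, so Erin = K. So Frank can't be K.
Frank's domain is down to {M}, so Frank = M.

Hank=L, Alice=I, Bob=H, Carol=J, Frank=M, Erin=K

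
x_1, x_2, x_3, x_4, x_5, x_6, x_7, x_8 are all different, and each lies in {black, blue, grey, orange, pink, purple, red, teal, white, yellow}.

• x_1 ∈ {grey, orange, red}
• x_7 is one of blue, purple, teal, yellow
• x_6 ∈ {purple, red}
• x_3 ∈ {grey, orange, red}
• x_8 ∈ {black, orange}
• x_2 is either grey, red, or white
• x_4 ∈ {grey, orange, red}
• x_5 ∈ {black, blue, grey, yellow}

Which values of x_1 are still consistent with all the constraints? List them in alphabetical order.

grey, orange, red

x_1, x_3, x_4 share exactly the 3 values {grey, orange, red}; by pigeonhole those values go to them, so strike grey, orange, red from x_2, x_5, x_6, x_8.
That leaves x_2 = white.
x_6 has just one choice, so x_6 = purple. Eliminate purple elsewhere: x_7.
x_8's domain is down to {black}, so x_8 = black. So x_5 can't be black.
No further eliminations apply; x_1 can still be any of grey, orange, red.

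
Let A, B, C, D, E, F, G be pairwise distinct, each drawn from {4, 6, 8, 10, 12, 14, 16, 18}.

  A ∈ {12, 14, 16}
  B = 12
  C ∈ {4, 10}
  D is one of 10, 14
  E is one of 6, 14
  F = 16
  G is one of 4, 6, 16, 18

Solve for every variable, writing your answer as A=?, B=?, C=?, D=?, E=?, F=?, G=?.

A=14, B=12, C=4, D=10, E=6, F=16, G=18

B's domain is down to {12}, so B = 12. So A can't be 12.
F must be 16 (only option left). Eliminate 16 elsewhere: A, G.
That leaves A = 14. Strike 14 from D, E.
D must be 10 (only option left). Strike 10 from C.
E's domain is down to {6}, so E = 6. Eliminate 6 elsewhere: G.
That leaves C = 4. Eliminate 4 elsewhere: G.
That leaves G = 18.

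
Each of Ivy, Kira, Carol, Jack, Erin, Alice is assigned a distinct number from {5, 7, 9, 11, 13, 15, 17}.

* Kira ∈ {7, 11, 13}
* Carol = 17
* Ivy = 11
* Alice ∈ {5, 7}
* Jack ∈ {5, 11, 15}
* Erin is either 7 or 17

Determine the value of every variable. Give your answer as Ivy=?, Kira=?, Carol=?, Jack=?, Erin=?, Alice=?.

Ivy=11, Kira=13, Carol=17, Jack=15, Erin=7, Alice=5

Ivy has just one choice, so Ivy = 11. So Kira, Jack can't be 11.
Carol has just one choice, so Carol = 17. So Erin can't be 17.
Erin has just one choice, so Erin = 7. Eliminate 7 elsewhere: Kira, Alice.
Alice has just one choice, so Alice = 5. So Jack can't be 5.
Kira's domain is down to {13}, so Kira = 13.
Jack has just one choice, so Jack = 15.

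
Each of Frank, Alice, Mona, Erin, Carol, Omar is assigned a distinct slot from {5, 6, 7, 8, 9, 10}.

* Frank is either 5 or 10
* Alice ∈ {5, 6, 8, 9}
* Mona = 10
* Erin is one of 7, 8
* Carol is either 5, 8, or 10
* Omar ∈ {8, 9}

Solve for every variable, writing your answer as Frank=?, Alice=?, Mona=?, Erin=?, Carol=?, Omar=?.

Frank=5, Alice=6, Mona=10, Erin=7, Carol=8, Omar=9

Mona must be 10 (only option left). Remove 10 from Frank, Carol.
Frank has just one choice, so Frank = 5. Eliminate 5 elsewhere: Alice, Carol.
Carol must be 8 (only option left). Eliminate 8 elsewhere: Alice, Erin, Omar.
Omar has just one choice, so Omar = 9. Strike 9 from Alice.
That leaves Alice = 6.
That leaves Erin = 7.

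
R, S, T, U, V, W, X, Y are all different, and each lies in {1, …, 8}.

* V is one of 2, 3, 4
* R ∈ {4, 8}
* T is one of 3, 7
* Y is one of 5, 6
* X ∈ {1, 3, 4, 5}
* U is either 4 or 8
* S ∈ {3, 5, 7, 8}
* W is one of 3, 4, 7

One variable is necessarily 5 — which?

The 8 variables draw from only 8 values {1, 2, 3, 4, 5, 6, 7, 8}, so each is used; only X can be 1, hence X = 1.
The 7 still-open variables together cover exactly {2, 3, 4, 5, 6, 7, 8} — 7 values for 7 variables — and 2 appears only in V's list, so V = 2.
Among the 6 still-open variables, 6 fits only Y (and all 6 values in {3, 4, 5, 6, 7, 8} must be used), so Y = 6.
The 5 still-open variables draw from only 5 values {3, 4, 5, 7, 8}, so each is used; only S can be 5, hence S = 5.

S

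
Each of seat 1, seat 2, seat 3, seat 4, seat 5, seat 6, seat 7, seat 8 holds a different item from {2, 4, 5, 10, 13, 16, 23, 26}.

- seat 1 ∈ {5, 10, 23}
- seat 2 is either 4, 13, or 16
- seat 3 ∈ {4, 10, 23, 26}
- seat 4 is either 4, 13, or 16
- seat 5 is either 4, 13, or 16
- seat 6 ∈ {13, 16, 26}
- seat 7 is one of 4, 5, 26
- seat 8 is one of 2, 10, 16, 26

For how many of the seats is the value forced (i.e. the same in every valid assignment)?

3

Among the 8 variables, 2 fits only seat 8 (and all 8 values in {2, 4, 5, 10, 13, 16, 23, 26} must be used), so seat 8 = 2.
The 3 variables seat 2, seat 4, seat 5 are confined to {4, 13, 16}, which locks those values in; drop them from seat 3, seat 6, seat 7.
seat 6 has just one choice, so seat 6 = 26. Remove 26 from seat 3, seat 7.
seat 7 must be 5 (only option left). Eliminate 5 elsewhere: seat 1.
Determined: seat 6=26, seat 7=5, seat 8=2. The other seats each still have more than one consistent value. That makes 3.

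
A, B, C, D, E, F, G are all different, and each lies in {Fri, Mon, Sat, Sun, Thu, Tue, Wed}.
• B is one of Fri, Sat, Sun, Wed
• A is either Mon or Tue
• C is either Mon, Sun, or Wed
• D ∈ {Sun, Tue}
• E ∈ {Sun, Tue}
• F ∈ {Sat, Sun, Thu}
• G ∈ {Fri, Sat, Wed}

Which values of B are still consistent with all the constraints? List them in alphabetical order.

The 7 variables draw from only 7 values {Fri, Mon, Sat, Sun, Thu, Tue, Wed}, so each is used; only F can be Thu, hence F = Thu.
The 2 variables D and E are confined to {Sun, Tue}, which locks those values in; drop them from A, B, C.
A must be Mon (only option left). Strike Mon from C.
C must be Wed (only option left). Eliminate Wed elsewhere: B, G.
No further eliminations apply; B can still be any of Fri, Sat.

Fri, Sat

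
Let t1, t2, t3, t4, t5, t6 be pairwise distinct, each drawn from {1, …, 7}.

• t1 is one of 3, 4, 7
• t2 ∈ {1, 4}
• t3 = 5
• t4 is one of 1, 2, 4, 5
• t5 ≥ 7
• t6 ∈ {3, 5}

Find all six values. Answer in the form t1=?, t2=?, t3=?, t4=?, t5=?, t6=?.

t3's domain is down to {5}, so t3 = 5. So t4, t6 can't be 5.
t5's domain is down to {7}, so t5 = 7. Strike 7 from t1.
t6 has just one choice, so t6 = 3. Remove 3 from t1.
t1 has just one choice, so t1 = 4. Eliminate 4 elsewhere: t2, t4.
That leaves t2 = 1. Strike 1 from t4.
t4 must be 2 (only option left).

t1=4, t2=1, t3=5, t4=2, t5=7, t6=3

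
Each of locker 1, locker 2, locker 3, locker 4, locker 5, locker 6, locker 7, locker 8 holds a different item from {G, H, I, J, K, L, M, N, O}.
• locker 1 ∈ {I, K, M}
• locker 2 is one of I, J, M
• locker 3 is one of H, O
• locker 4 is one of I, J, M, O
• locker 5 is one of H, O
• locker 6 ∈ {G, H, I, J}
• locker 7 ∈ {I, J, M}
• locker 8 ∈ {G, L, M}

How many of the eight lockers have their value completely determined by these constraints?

The 8 variables draw from only 8 values {G, H, I, J, K, L, M, O}, so each is used; only locker 1 can be K, hence locker 1 = K.
The 7 still-open variables draw from only 7 values {G, H, I, J, L, M, O}, so each is used; only locker 8 can be L, hence locker 8 = L.
The 6 still-open variables draw from only 6 values {G, H, I, J, M, O}, so each is used; only locker 6 can be G, hence locker 6 = G.
locker 3 and locker 5 share exactly the 2 values {H, O}; by pigeonhole those values go to them, so strike H, O from locker 4.
Determined: locker 1=K, locker 6=G, locker 8=L. The other lockers each still have more than one consistent value. That makes 3.

3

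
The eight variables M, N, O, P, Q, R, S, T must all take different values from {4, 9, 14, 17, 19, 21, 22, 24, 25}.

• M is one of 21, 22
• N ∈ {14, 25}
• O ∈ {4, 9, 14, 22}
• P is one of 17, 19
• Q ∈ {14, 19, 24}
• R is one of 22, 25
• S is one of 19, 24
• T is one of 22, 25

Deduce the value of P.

17

The 2 variables R and T are confined to {22, 25}, which locks those values in; drop them from M, N, O.
M's domain is down to {21}, so M = 21.
N has just one choice, so N = 14. Remove 14 from O, Q.
Q and S between them cover only {19, 24} — a naked pair. Remove those values from P.
So P = 17.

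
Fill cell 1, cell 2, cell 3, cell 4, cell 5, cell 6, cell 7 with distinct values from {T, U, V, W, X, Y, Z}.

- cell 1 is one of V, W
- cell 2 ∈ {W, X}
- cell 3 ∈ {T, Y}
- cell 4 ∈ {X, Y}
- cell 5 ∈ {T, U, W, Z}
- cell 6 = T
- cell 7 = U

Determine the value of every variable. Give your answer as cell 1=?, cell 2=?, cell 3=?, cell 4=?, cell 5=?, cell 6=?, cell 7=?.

cell 6 has just one choice, so cell 6 = T. So cell 3, cell 5 can't be T.
cell 7's domain is down to {U}, so cell 7 = U. So cell 5 can't be U.
That leaves cell 3 = Y. Remove Y from cell 4.
That leaves cell 4 = X. Eliminate X elsewhere: cell 2.
cell 2 must be W (only option left). So cell 1, cell 5 can't be W.
That leaves cell 5 = Z.
cell 1's domain is down to {V}, so cell 1 = V.

cell 1=V, cell 2=W, cell 3=Y, cell 4=X, cell 5=Z, cell 6=T, cell 7=U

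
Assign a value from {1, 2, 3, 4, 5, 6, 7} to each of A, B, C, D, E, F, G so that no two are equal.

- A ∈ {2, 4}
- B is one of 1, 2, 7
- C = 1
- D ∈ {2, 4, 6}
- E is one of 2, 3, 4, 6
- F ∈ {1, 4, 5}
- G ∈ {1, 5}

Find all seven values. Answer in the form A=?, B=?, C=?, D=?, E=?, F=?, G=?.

C has just one choice, so C = 1. So B, F, G can't be 1.
G's domain is down to {5}, so G = 5. Strike 5 from F.
F's domain is down to {4}, so F = 4. Eliminate 4 elsewhere: A, D, E.
That leaves A = 2. Eliminate 2 elsewhere: B, D, E.
B's domain is down to {7}, so B = 7.
D must be 6 (only option left). So E can't be 6.
E has just one choice, so E = 3.

A=2, B=7, C=1, D=6, E=3, F=4, G=5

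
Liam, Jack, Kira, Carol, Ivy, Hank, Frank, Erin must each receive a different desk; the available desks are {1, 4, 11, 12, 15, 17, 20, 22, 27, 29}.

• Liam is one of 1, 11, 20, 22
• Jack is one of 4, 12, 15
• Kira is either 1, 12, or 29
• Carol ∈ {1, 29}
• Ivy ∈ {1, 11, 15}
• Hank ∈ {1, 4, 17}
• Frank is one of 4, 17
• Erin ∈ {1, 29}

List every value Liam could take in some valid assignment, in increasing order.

Carol and Erin between them cover only {1, 29} — a naked pair. Remove those values from Liam, Kira, Ivy, Hank.
That leaves Kira = 12. Remove 12 from Jack.
Hank and Frank share exactly the 2 values {4, 17}; by pigeonhole those values go to them, so strike 4, 17 from Jack.
Jack's domain is down to {15}, so Jack = 15. So Ivy can't be 15.
Ivy has just one choice, so Ivy = 11. Remove 11 from Liam.
No further eliminations apply; Liam can still be any of 20, 22.

20, 22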